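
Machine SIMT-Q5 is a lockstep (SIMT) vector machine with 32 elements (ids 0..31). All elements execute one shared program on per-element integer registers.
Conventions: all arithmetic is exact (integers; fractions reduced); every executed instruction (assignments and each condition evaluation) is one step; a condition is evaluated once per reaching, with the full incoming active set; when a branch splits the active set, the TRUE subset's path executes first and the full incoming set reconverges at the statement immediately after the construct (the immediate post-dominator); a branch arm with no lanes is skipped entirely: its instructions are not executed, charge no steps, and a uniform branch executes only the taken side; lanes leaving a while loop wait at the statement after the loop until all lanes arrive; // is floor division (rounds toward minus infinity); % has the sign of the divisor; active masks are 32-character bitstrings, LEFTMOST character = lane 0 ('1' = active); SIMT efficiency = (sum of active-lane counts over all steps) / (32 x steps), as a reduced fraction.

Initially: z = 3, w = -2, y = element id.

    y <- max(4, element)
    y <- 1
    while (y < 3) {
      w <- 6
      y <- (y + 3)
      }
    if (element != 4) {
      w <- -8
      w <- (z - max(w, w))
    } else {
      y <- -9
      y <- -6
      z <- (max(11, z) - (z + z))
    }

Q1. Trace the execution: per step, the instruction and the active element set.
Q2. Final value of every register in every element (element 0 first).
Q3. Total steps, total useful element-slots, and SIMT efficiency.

step 0: y <- max(4, element)         11111111111111111111111111111111
step 1: y <- 1                       11111111111111111111111111111111
step 2: eval (y < 3)                 11111111111111111111111111111111
step 3: w <- 6                       11111111111111111111111111111111
step 4: y <- (y + 3)                 11111111111111111111111111111111
step 5: eval (y < 3)                 11111111111111111111111111111111
step 6: eval (element != 4)          11111111111111111111111111111111
step 7: w <- -8                      11110111111111111111111111111111
step 8: w <- (z - max(w, w))         11110111111111111111111111111111
step 9: y <- -9                      00001000000000000000000000000000
step 10: y <- -6                      00001000000000000000000000000000
step 11: z <- (max(11, z) - (z + z))  00001000000000000000000000000000

Answer: 12 steps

z: 3,3,3,3,5,3,3,3,3,3,3,3,3,3,3,3,3,3,3,3,3,3,3,3,3,3,3,3,3,3,3,3
w: 11,11,11,11,6,11,11,11,11,11,11,11,11,11,11,11,11,11,11,11,11,11,11,11,11,11,11,11,11,11,11,11
y: 4,4,4,4,-6,4,4,4,4,4,4,4,4,4,4,4,4,4,4,4,4,4,4,4,4,4,4,4,4,4,4,4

steps = 12; useful = 289; efficiency = 289/384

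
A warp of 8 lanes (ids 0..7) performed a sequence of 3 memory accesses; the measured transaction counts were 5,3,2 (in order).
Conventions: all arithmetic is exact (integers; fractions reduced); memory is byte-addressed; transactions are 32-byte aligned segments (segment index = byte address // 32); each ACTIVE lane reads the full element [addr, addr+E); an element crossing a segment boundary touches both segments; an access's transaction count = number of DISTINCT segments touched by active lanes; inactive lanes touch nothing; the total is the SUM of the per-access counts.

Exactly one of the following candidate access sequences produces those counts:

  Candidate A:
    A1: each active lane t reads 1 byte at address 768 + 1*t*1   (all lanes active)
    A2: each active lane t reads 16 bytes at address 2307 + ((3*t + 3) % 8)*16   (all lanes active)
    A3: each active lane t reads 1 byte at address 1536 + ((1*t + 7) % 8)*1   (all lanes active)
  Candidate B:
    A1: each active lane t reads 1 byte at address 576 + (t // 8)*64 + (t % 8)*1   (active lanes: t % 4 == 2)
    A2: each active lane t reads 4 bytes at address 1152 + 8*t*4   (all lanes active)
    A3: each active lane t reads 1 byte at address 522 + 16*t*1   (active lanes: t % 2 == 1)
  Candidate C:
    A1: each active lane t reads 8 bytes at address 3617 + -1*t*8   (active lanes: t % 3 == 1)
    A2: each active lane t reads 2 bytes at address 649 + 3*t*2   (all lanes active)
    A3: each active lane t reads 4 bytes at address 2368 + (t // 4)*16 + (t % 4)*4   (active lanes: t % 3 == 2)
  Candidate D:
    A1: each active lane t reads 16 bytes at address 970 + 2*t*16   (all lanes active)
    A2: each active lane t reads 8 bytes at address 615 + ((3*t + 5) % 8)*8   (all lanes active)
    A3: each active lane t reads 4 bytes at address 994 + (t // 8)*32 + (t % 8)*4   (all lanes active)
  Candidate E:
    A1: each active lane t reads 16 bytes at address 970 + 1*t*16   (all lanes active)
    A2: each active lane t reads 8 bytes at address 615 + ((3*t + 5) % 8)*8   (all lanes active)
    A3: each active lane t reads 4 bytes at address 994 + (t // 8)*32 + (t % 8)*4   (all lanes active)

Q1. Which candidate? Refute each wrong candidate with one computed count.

A: A1 gives 1 transaction, not 5
B: A1 gives 1 transaction, not 5
C: A1 gives 3 transactions, not 5
D: A1 gives 8 transactions, not 5
E: all counts match (5,3,2)

Answer: E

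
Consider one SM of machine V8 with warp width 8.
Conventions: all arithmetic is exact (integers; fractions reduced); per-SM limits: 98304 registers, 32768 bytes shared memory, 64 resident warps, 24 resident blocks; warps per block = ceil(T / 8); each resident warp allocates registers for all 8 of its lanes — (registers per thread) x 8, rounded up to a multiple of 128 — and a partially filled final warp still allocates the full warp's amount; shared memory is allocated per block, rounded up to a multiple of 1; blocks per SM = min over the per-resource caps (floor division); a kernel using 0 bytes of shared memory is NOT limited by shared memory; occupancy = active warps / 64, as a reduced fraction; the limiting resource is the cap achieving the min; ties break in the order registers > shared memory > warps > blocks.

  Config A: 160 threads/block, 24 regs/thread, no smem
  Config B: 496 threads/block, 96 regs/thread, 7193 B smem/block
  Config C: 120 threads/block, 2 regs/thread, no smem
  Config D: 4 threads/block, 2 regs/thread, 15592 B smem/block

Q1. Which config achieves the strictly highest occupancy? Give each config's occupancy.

occupancies: A 15/16, B 31/32, C 15/16, D 1/32

Answer: B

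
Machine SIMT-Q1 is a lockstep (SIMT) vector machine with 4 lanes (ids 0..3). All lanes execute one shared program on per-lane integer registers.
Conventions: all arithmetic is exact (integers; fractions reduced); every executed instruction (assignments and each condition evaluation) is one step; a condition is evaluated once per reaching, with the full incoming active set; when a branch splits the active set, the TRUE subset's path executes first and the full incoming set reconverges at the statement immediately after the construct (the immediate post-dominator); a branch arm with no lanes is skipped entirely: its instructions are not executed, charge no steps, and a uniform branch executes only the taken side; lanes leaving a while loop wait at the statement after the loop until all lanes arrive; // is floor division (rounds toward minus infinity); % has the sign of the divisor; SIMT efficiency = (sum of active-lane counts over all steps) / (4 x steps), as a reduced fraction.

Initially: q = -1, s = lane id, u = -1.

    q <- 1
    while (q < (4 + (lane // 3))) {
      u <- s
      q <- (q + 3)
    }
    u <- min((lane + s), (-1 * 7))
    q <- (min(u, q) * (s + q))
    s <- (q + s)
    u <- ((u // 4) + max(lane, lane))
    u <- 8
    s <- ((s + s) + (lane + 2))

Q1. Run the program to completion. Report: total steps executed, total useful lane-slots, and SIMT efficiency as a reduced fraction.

Answer: 14 steps, 47 useful, 47/56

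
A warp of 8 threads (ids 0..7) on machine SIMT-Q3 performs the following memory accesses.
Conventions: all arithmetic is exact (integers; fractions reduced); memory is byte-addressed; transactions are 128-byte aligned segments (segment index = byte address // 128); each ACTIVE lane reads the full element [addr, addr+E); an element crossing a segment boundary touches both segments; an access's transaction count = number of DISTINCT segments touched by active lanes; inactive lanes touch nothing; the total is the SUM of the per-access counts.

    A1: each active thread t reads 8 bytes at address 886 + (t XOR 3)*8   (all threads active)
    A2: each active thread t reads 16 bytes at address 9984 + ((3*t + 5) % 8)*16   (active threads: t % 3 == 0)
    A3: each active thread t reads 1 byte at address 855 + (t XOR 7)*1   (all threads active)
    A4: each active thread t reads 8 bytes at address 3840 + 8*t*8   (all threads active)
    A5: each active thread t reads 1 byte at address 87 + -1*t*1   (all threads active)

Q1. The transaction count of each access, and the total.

A1: 2 transactions
A2: 1 transaction
A3: 1 transaction
A4: 4 transactions
A5: 1 transaction

Answer: 2,1,1,4,1; total 9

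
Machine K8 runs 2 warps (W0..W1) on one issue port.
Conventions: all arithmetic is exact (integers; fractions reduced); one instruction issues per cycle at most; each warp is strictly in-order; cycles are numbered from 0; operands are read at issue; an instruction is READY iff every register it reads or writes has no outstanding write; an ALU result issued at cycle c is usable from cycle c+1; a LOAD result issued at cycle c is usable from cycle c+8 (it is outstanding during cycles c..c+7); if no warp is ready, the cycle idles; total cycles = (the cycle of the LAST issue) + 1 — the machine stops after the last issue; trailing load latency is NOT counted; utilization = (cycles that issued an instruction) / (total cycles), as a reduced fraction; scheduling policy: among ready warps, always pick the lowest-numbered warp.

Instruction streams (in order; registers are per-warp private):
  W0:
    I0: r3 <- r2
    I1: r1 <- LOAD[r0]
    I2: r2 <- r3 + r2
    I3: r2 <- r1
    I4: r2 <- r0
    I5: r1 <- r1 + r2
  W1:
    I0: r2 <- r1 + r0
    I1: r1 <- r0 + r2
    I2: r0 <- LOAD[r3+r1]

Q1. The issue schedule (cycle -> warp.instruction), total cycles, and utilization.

cycle 0: W0.I0
cycle 1: W0.I1
cycle 2: W0.I2
cycle 3: W1.I0
cycle 4: W1.I1
cycle 5: W1.I2
cycle 6: idle
cycle 7: idle
cycle 8: idle
cycle 9: W0.I3
cycle 10: W0.I4
cycle 11: W0.I5

Answer: 12 cycles, utilization 3/4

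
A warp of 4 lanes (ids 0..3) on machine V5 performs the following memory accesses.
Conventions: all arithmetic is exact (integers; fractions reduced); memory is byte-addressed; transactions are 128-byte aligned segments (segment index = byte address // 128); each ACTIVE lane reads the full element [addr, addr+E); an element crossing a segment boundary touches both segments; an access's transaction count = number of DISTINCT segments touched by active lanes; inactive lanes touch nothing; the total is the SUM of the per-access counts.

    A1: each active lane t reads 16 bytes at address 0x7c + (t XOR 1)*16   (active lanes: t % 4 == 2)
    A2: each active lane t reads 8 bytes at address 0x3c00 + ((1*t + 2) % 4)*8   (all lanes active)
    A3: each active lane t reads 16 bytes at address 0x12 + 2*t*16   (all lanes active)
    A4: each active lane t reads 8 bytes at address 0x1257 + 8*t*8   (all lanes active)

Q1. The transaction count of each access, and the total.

A1: 1 transaction
A2: 1 transaction
A3: 2 transactions
A4: 3 transactions

Answer: 1,1,2,3; total 7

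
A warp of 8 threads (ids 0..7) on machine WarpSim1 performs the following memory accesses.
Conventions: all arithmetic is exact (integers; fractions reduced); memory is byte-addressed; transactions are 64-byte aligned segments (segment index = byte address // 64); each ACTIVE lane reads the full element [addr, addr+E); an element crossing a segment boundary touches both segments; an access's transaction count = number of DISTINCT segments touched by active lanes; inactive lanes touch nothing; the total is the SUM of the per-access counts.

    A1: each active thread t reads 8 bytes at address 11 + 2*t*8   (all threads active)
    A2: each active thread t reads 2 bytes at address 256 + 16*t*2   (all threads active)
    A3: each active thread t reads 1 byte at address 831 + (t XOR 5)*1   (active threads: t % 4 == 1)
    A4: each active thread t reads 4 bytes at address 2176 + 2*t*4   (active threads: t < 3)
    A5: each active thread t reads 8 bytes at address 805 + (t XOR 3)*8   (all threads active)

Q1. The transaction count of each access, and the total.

A1: 3 transactions
A2: 4 transactions
A3: 2 transactions
A4: 1 transaction
A5: 2 transactions

Answer: 3,4,2,1,2; total 12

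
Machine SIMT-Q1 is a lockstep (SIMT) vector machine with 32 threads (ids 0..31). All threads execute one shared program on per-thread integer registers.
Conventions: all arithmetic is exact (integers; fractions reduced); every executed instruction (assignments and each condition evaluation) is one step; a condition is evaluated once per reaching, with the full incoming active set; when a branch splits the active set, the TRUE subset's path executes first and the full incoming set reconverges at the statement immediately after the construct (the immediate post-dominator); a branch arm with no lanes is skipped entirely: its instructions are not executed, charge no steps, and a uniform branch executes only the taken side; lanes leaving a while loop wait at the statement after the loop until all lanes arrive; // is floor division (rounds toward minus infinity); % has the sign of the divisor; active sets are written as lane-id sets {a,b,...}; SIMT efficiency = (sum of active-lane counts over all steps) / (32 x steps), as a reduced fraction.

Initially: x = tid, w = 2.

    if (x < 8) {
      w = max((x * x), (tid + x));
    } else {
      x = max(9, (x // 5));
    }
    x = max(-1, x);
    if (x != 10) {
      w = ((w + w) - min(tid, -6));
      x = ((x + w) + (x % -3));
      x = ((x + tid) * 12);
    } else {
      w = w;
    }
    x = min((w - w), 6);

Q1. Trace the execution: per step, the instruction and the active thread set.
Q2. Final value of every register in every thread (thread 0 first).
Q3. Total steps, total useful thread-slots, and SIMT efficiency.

step 0: eval (x < 8)                 {0,1,2,3,4,5,6,7,8,9,10,11,12,13,14,15,16,17,18,19,20,21,22,23,24,25,26,27,28,29,30,31}
step 1: w <- max((x * x), (tid + x)) {0,1,2,3,4,5,6,7}
step 2: x <- max(9, (x // 5))        {8,9,10,11,12,13,14,15,16,17,18,19,20,21,22,23,24,25,26,27,28,29,30,31}
step 3: x <- max(-1, x)              {0,1,2,3,4,5,6,7,8,9,10,11,12,13,14,15,16,17,18,19,20,21,22,23,24,25,26,27,28,29,30,31}
step 4: eval (x != 10)               {0,1,2,3,4,5,6,7,8,9,10,11,12,13,14,15,16,17,18,19,20,21,22,23,24,25,26,27,28,29,30,31}
step 5: w <- ((w + w) - min(tid, -6)) {0,1,2,3,4,5,6,7,8,9,10,11,12,13,14,15,16,17,18,19,20,21,22,23,24,25,26,27,28,29,30,31}
step 6: x <- ((x + w) + (x % -3))    {0,1,2,3,4,5,6,7,8,9,10,11,12,13,14,15,16,17,18,19,20,21,22,23,24,25,26,27,28,29,30,31}
step 7: x <- ((x + tid) * 12)        {0,1,2,3,4,5,6,7,8,9,10,11,12,13,14,15,16,17,18,19,20,21,22,23,24,25,26,27,28,29,30,31}
step 8: x <- min((w - w), 6)         {0,1,2,3,4,5,6,7,8,9,10,11,12,13,14,15,16,17,18,19,20,21,22,23,24,25,26,27,28,29,30,31}

Answer: 9 steps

x: 0,0,0,0,0,0,0,0,0,0,0,0,0,0,0,0,0,0,0,0,0,0,0,0,0,0,0,0,0,0,0,0
w: 6,10,14,24,38,56,78,104,10,10,10,10,10,10,10,10,10,10,10,10,10,10,10,10,10,10,10,10,10,10,10,10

steps = 9; useful = 256; efficiency = 256/288 = 8/9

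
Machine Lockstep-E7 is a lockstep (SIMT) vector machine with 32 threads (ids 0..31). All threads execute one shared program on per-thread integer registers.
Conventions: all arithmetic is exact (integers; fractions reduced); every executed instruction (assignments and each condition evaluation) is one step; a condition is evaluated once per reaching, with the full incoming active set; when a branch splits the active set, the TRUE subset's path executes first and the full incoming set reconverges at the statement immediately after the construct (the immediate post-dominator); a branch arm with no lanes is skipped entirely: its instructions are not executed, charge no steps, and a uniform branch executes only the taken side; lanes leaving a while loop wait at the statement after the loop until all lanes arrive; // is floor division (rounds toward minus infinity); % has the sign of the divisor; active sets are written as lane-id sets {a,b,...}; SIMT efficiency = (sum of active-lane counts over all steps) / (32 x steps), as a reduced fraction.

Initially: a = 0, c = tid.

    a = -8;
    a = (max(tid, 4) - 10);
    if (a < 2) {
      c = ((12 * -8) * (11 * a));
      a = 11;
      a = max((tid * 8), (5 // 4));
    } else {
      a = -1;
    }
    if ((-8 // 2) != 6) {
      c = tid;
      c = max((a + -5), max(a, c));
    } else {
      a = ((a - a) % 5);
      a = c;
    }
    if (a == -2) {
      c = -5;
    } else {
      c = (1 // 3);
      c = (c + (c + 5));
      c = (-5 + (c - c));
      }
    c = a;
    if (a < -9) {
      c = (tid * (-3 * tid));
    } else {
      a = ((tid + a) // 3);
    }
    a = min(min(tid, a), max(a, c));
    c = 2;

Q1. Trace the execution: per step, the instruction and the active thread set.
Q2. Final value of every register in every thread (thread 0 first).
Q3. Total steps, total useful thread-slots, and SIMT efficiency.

step 0: a <- -8                      {0,1,2,3,4,5,6,7,8,9,10,11,12,13,14,15,16,17,18,19,20,21,22,23,24,25,26,27,28,29,30,31}
step 1: a <- (max(tid, 4) - 10)      {0,1,2,3,4,5,6,7,8,9,10,11,12,13,14,15,16,17,18,19,20,21,22,23,24,25,26,27,28,29,30,31}
step 2: eval (a < 2)                 {0,1,2,3,4,5,6,7,8,9,10,11,12,13,14,15,16,17,18,19,20,21,22,23,24,25,26,27,28,29,30,31}
step 3: c <- ((12 * -8) * (11 * a))  {0,1,2,3,4,5,6,7,8,9,10,11}
step 4: a <- 11                      {0,1,2,3,4,5,6,7,8,9,10,11}
step 5: a <- max((tid * 8), (5 // 4)) {0,1,2,3,4,5,6,7,8,9,10,11}
step 6: a <- -1                      {12,13,14,15,16,17,18,19,20,21,22,23,24,25,26,27,28,29,30,31}
step 7: eval ((-8 // 2) != 6)        {0,1,2,3,4,5,6,7,8,9,10,11,12,13,14,15,16,17,18,19,20,21,22,23,24,25,26,27,28,29,30,31}
step 8: c <- tid                     {0,1,2,3,4,5,6,7,8,9,10,11,12,13,14,15,16,17,18,19,20,21,22,23,24,25,26,27,28,29,30,31}
step 9: c <- max((a + -5), max(a, c)) {0,1,2,3,4,5,6,7,8,9,10,11,12,13,14,15,16,17,18,19,20,21,22,23,24,25,26,27,28,29,30,31}
step 10: eval (a == -2)               {0,1,2,3,4,5,6,7,8,9,10,11,12,13,14,15,16,17,18,19,20,21,22,23,24,25,26,27,28,29,30,31}
step 11: c <- (1 // 3)                {0,1,2,3,4,5,6,7,8,9,10,11,12,13,14,15,16,17,18,19,20,21,22,23,24,25,26,27,28,29,30,31}
step 12: c <- (c + (c + 5))           {0,1,2,3,4,5,6,7,8,9,10,11,12,13,14,15,16,17,18,19,20,21,22,23,24,25,26,27,28,29,30,31}
step 13: c <- (-5 + (c - c))          {0,1,2,3,4,5,6,7,8,9,10,11,12,13,14,15,16,17,18,19,20,21,22,23,24,25,26,27,28,29,30,31}
step 14: c <- a                       {0,1,2,3,4,5,6,7,8,9,10,11,12,13,14,15,16,17,18,19,20,21,22,23,24,25,26,27,28,29,30,31}
step 15: eval (a < -9)                {0,1,2,3,4,5,6,7,8,9,10,11,12,13,14,15,16,17,18,19,20,21,22,23,24,25,26,27,28,29,30,31}
step 16: a <- ((tid + a) // 3)        {0,1,2,3,4,5,6,7,8,9,10,11,12,13,14,15,16,17,18,19,20,21,22,23,24,25,26,27,28,29,30,31}
step 17: a <- min(min(tid, a), max(a, c)) {0,1,2,3,4,5,6,7,8,9,10,11,12,13,14,15,16,17,18,19,20,21,22,23,24,25,26,27,28,29,30,31}
step 18: c <- 2                       {0,1,2,3,4,5,6,7,8,9,10,11,12,13,14,15,16,17,18,19,20,21,22,23,24,25,26,27,28,29,30,31}

Answer: 19 steps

a: 0,1,2,3,4,5,6,7,8,9,10,11,3,4,4,4,5,5,5,6,6,6,7,7,7,8,8,8,9,9,9,10
c: 2,2,2,2,2,2,2,2,2,2,2,2,2,2,2,2,2,2,2,2,2,2,2,2,2,2,2,2,2,2,2,2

steps = 19; useful = 536; efficiency = 536/608 = 67/76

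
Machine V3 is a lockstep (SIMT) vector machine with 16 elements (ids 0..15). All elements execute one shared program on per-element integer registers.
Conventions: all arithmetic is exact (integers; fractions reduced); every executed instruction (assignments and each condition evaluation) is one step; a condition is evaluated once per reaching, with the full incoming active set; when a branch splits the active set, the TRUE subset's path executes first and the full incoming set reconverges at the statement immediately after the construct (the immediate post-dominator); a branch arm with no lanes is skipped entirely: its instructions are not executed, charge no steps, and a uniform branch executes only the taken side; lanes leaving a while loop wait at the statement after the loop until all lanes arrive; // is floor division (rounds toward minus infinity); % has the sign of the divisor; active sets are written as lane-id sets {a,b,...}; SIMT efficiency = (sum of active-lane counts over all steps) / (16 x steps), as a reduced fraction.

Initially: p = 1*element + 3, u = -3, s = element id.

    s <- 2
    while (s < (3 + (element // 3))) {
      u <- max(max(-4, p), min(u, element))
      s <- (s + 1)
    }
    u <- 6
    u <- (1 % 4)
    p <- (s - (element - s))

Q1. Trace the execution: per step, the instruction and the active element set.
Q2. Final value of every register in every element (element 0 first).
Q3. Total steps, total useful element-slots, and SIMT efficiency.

step 0: s <- 2                       {0,1,2,3,4,5,6,7,8,9,10,11,12,13,14,15}
step 1: eval (s < (3 + (element // 3))) {0,1,2,3,4,5,6,7,8,9,10,11,12,13,14,15}
step 2: u <- max(max(-4, p), min(u, element)) {0,1,2,3,4,5,6,7,8,9,10,11,12,13,14,15}
step 3: s <- (s + 1)                 {0,1,2,3,4,5,6,7,8,9,10,11,12,13,14,15}
step 4: eval (s < (3 + (element // 3))) {0,1,2,3,4,5,6,7,8,9,10,11,12,13,14,15}
step 5: u <- max(max(-4, p), min(u, element)) {3,4,5,6,7,8,9,10,11,12,13,14,15}
step 6: s <- (s + 1)                 {3,4,5,6,7,8,9,10,11,12,13,14,15}
step 7: eval (s < (3 + (element // 3))) {3,4,5,6,7,8,9,10,11,12,13,14,15}
step 8: u <- max(max(-4, p), min(u, element)) {6,7,8,9,10,11,12,13,14,15}
step 9: s <- (s + 1)                 {6,7,8,9,10,11,12,13,14,15}
step 10: eval (s < (3 + (element // 3))) {6,7,8,9,10,11,12,13,14,15}
step 11: u <- max(max(-4, p), min(u, element)) {9,10,11,12,13,14,15}
step 12: s <- (s + 1)                 {9,10,11,12,13,14,15}
step 13: eval (s < (3 + (element // 3))) {9,10,11,12,13,14,15}
step 14: u <- max(max(-4, p), min(u, element)) {12,13,14,15}
step 15: s <- (s + 1)                 {12,13,14,15}
step 16: eval (s < (3 + (element // 3))) {12,13,14,15}
step 17: u <- max(max(-4, p), min(u, element)) {15}
step 18: s <- (s + 1)                 {15}
step 19: eval (s < (3 + (element // 3))) {15}
step 20: u <- 6                       {0,1,2,3,4,5,6,7,8,9,10,11,12,13,14,15}
step 21: u <- (1 % 4)                 {0,1,2,3,4,5,6,7,8,9,10,11,12,13,14,15}
step 22: p <- (s - (element - s))     {0,1,2,3,4,5,6,7,8,9,10,11,12,13,14,15}

Answer: 23 steps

p: 6,5,4,5,4,3,4,3,2,3,2,1,2,1,0,1
u: 1,1,1,1,1,1,1,1,1,1,1,1,1,1,1,1
s: 3,3,3,4,4,4,5,5,5,6,6,6,7,7,7,8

steps = 23; useful = 233; efficiency = 233/368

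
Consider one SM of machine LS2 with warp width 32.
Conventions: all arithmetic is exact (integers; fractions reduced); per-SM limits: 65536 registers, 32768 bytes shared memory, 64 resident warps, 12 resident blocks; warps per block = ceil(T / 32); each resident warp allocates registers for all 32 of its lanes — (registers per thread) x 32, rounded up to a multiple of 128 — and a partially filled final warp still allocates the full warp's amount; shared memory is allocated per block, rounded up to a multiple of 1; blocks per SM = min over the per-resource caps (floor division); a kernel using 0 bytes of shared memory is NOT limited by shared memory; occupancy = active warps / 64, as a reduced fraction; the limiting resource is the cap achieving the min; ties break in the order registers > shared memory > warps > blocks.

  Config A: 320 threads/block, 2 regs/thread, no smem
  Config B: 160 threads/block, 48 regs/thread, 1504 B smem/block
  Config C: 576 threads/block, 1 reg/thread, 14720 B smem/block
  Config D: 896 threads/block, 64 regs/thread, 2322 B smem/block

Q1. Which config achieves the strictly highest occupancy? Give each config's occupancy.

occupancies: A 15/16, B 5/8, C 9/16, D 7/16

Answer: A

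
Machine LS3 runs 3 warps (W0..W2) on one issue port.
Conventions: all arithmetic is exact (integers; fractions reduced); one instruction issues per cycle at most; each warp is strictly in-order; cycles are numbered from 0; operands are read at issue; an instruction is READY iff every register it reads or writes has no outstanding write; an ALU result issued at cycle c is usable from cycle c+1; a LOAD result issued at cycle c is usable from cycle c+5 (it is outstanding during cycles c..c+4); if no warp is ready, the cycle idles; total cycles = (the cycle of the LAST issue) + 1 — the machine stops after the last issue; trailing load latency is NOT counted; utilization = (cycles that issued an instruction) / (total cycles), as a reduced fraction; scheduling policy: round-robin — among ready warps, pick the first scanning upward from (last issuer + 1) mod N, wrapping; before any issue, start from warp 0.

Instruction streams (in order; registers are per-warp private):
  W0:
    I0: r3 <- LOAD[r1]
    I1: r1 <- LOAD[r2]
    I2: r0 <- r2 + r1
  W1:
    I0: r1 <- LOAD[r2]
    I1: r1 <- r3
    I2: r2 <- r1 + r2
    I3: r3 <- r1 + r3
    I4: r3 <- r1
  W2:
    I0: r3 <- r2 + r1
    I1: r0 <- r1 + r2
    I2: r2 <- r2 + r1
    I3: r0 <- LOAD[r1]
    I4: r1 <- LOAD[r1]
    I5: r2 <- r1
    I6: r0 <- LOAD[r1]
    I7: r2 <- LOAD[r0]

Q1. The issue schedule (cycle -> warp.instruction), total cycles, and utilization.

cycle 0: W0.I0
cycle 1: W1.I0
cycle 2: W2.I0
cycle 3: W0.I1
cycle 4: W2.I1
cycle 5: W2.I2
cycle 6: W1.I1
cycle 7: W2.I3
cycle 8: W0.I2
cycle 9: W1.I2
cycle 10: W2.I4
cycle 11: W1.I3
cycle 12: W1.I4
cycle 13: idle
cycle 14: idle
cycle 15: W2.I5
cycle 16: W2.I6
cycle 17: idle
cycle 18: idle
cycle 19: idle
cycle 20: idle
cycle 21: W2.I7

Answer: 22 cycles, utilization 8/11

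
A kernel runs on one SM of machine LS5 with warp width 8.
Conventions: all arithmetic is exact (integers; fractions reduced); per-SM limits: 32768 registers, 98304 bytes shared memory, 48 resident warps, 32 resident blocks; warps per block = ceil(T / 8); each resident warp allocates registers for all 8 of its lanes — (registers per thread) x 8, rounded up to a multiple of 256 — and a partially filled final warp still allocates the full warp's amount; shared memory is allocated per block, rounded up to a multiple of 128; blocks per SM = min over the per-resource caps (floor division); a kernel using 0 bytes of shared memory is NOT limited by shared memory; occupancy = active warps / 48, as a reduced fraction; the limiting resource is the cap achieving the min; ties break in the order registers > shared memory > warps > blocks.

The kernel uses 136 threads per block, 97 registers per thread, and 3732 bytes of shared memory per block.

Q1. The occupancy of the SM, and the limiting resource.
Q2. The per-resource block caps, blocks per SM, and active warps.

Answer: occupancy 17/48, limited by registers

registers: 1 block
shared memory: 25 blocks
warps: 2 blocks
blocks: 32 blocks

Answer: 1 block, 17 active warps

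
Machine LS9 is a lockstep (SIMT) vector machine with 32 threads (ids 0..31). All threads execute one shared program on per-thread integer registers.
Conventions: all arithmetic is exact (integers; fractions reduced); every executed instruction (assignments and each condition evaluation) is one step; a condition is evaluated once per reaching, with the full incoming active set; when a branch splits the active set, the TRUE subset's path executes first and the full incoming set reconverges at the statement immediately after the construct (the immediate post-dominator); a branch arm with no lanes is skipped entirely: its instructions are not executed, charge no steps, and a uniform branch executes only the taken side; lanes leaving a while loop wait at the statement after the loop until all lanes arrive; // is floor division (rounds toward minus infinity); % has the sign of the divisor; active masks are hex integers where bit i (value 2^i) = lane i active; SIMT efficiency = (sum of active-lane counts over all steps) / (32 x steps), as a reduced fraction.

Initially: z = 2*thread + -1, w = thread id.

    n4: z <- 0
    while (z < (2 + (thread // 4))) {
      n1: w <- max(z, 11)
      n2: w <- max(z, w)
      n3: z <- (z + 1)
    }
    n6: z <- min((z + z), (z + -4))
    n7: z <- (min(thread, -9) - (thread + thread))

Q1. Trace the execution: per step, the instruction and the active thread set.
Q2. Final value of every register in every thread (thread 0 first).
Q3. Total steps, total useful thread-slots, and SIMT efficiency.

step 0: z <- 0                       0xffffffff
step 1: eval (z < (2 + (thread // 4))) 0xffffffff
step 2: w <- max(z, 11)              0xffffffff
step 3: w <- max(z, w)               0xffffffff
step 4: z <- (z + 1)                 0xffffffff
step 5: eval (z < (2 + (thread // 4))) 0xffffffff
step 6: w <- max(z, 11)              0xffffffff
step 7: w <- max(z, w)               0xffffffff
step 8: z <- (z + 1)                 0xffffffff
step 9: eval (z < (2 + (thread // 4))) 0xffffffff
step 10: w <- max(z, 11)              0xfffffff0
step 11: w <- max(z, w)               0xfffffff0
step 12: z <- (z + 1)                 0xfffffff0
step 13: eval (z < (2 + (thread // 4))) 0xfffffff0
step 14: w <- max(z, 11)              0xffffff00
step 15: w <- max(z, w)               0xffffff00
step 16: z <- (z + 1)                 0xffffff00
step 17: eval (z < (2 + (thread // 4))) 0xffffff00
step 18: w <- max(z, 11)              0xfffff000
step 19: w <- max(z, w)               0xfffff000
step 20: z <- (z + 1)                 0xfffff000
step 21: eval (z < (2 + (thread // 4))) 0xfffff000
step 22: w <- max(z, 11)              0xffff0000
step 23: w <- max(z, w)               0xffff0000
step 24: z <- (z + 1)                 0xffff0000
step 25: eval (z < (2 + (thread // 4))) 0xffff0000
step 26: w <- max(z, 11)              0xfff00000
step 27: w <- max(z, w)               0xfff00000
step 28: z <- (z + 1)                 0xfff00000
step 29: eval (z < (2 + (thread // 4))) 0xfff00000
step 30: w <- max(z, 11)              0xff000000
step 31: w <- max(z, w)               0xff000000
step 32: z <- (z + 1)                 0xff000000
step 33: eval (z < (2 + (thread // 4))) 0xff000000
step 34: w <- max(z, 11)              0xf0000000
step 35: w <- max(z, w)               0xf0000000
step 36: z <- (z + 1)                 0xf0000000
step 37: eval (z < (2 + (thread // 4))) 0xf0000000
step 38: z <- min((z + z), (z + -4))  0xffffffff
step 39: z <- (min(thread, -9) - (thread + thread)) 0xffffffff

Answer: 40 steps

z: -9,-11,-13,-15,-17,-19,-21,-23,-25,-27,-29,-31,-33,-35,-37,-39,-41,-43,-45,-47,-49,-51,-53,-55,-57,-59,-61,-63,-65,-67,-69,-71
w: 11,11,11,11,11,11,11,11,11,11,11,11,11,11,11,11,11,11,11,11,11,11,11,11,11,11,11,11,11,11,11,11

steps = 40; useful = 832; efficiency = 832/1280 = 13/20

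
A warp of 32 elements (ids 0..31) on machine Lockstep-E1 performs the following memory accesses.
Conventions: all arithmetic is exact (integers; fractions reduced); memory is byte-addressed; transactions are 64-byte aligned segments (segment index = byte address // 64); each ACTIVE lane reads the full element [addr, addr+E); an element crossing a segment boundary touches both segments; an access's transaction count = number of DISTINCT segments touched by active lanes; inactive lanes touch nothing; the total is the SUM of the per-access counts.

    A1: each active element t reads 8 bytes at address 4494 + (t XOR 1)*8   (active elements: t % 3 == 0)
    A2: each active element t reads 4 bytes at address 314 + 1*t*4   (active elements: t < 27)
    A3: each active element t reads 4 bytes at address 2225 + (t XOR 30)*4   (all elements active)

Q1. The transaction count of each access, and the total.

A1: 5 transactions
A2: 3 transactions
A3: 3 transactions

Answer: 5,3,3; total 11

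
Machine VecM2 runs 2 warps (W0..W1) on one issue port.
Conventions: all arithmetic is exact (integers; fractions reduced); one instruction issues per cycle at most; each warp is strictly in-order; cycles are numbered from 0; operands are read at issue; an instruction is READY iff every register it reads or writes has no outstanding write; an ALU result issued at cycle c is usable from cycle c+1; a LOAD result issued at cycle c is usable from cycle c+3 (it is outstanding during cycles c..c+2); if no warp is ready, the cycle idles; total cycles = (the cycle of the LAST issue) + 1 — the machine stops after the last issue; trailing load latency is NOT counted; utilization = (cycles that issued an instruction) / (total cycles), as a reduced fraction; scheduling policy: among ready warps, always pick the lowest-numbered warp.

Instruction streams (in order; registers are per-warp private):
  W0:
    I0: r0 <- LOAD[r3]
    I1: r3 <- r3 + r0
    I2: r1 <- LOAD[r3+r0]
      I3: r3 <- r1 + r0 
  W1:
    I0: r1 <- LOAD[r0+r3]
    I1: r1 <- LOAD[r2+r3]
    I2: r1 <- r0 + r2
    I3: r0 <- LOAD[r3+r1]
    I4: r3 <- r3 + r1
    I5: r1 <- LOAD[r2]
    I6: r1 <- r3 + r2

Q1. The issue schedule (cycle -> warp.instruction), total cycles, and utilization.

cycle 0: W0.I0
cycle 1: W1.I0
cycle 2: idle
cycle 3: W0.I1
cycle 4: W0.I2
cycle 5: W1.I1
cycle 6: idle
cycle 7: W0.I3
cycle 8: W1.I2
cycle 9: W1.I3
cycle 10: W1.I4
cycle 11: W1.I5
cycle 12: idle
cycle 13: idle
cycle 14: W1.I6

Answer: 15 cycles, utilization 11/15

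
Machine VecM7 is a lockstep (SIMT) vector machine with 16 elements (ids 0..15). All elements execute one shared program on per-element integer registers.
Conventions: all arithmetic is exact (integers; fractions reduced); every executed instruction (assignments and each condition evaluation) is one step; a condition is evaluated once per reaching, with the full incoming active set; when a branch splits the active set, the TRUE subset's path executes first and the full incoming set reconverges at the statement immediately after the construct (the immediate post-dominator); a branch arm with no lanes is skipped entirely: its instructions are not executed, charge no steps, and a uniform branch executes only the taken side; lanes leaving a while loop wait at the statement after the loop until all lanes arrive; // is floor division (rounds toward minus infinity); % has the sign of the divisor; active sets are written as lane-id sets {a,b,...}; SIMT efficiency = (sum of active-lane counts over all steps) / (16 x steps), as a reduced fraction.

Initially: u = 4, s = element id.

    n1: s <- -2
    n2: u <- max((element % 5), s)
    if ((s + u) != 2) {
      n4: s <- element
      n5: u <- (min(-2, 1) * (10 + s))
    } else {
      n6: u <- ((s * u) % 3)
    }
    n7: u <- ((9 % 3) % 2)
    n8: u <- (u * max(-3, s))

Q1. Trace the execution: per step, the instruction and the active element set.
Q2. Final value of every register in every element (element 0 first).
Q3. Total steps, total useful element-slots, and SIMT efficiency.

step 0: s <- -2                      {0,1,2,3,4,5,6,7,8,9,10,11,12,13,14,15}
step 1: u <- max((element % 5), s)   {0,1,2,3,4,5,6,7,8,9,10,11,12,13,14,15}
step 2: eval ((s + u) != 2)          {0,1,2,3,4,5,6,7,8,9,10,11,12,13,14,15}
step 3: s <- element                 {0,1,2,3,5,6,7,8,10,11,12,13,15}
step 4: u <- (min(-2, 1) * (10 + s)) {0,1,2,3,5,6,7,8,10,11,12,13,15}
step 5: u <- ((s * u) % 3)           {4,9,14}
step 6: u <- ((9 % 3) % 2)           {0,1,2,3,4,5,6,7,8,9,10,11,12,13,14,15}
step 7: u <- (u * max(-3, s))        {0,1,2,3,4,5,6,7,8,9,10,11,12,13,14,15}

Answer: 8 steps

u: 0,0,0,0,0,0,0,0,0,0,0,0,0,0,0,0
s: 0,1,2,3,-2,5,6,7,8,-2,10,11,12,13,-2,15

steps = 8; useful = 109; efficiency = 109/128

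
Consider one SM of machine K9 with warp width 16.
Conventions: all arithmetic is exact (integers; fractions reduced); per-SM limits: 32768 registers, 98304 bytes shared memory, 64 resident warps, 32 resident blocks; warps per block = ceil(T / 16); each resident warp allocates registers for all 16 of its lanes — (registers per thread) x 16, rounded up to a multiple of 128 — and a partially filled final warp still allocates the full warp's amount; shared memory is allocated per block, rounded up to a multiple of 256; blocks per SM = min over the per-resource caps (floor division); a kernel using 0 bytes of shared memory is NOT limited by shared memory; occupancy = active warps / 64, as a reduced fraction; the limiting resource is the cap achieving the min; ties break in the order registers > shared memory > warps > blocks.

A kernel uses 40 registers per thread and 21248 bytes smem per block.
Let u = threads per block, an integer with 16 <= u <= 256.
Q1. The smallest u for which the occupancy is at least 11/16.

Answer: u = 161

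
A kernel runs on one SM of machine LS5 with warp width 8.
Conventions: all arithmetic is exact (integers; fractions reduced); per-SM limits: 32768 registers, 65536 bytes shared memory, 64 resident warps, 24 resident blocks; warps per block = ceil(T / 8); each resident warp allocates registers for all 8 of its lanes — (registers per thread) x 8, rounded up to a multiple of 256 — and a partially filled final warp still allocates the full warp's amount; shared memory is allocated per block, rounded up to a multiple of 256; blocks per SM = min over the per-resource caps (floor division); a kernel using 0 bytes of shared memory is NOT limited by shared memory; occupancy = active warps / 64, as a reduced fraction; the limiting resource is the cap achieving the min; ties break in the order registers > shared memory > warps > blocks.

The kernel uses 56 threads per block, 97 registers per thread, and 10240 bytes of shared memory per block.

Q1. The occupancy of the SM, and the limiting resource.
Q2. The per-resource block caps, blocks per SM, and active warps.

Answer: occupancy 7/16, limited by registers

registers: 4 blocks
shared memory: 6 blocks
warps: 9 blocks
blocks: 24 blocks

Answer: 4 blocks, 28 active warps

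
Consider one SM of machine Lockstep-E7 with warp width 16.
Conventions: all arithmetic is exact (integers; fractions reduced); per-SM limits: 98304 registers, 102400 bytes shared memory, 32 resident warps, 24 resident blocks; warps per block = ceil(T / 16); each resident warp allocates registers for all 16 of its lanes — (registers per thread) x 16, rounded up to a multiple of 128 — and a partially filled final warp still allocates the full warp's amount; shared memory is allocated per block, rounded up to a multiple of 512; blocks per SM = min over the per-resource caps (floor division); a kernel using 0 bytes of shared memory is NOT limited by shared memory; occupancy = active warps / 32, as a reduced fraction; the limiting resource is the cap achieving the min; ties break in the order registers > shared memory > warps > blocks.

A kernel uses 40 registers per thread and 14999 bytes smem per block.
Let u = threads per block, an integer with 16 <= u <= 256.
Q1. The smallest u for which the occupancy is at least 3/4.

Answer: u = 49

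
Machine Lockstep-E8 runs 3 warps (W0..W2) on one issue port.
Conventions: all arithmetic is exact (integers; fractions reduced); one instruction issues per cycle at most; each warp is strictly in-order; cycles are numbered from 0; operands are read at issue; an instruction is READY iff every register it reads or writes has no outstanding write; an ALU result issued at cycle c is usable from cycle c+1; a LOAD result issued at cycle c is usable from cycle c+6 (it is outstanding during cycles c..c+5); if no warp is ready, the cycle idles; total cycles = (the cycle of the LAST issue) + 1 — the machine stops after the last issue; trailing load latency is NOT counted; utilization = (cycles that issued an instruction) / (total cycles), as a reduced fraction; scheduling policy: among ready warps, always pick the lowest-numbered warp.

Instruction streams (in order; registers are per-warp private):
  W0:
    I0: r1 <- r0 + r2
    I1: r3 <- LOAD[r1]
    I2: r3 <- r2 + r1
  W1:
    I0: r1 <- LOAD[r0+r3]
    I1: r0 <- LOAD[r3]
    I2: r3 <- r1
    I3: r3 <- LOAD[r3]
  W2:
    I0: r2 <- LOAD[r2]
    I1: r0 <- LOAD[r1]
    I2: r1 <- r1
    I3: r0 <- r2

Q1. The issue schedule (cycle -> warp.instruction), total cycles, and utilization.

cycle 0: W0.I0
cycle 1: W0.I1
cycle 2: W1.I0
cycle 3: W1.I1
cycle 4: W2.I0
cycle 5: W2.I1
cycle 6: W2.I2
cycle 7: W0.I2
cycle 8: W1.I2
cycle 9: W1.I3
cycle 10: idle
cycle 11: W2.I3

Answer: 12 cycles, utilization 11/12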